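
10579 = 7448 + 3131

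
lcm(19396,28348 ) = 368524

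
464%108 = 32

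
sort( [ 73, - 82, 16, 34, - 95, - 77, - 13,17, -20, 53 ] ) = [ - 95, - 82, - 77, - 20, - 13,  16,  17, 34, 53,  73]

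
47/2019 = 47/2019 = 0.02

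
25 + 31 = 56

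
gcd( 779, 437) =19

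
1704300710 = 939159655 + 765141055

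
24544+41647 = 66191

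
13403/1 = 13403 = 13403.00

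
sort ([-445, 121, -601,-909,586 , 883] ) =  [  -  909,-601,- 445,121,586,883 ] 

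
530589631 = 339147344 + 191442287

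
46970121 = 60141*781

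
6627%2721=1185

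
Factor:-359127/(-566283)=423/667=3^2*23^( - 1) * 29^(-1)*47^1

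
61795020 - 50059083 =11735937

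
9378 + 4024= 13402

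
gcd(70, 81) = 1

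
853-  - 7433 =8286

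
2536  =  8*317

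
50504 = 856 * 59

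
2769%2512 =257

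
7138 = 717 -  - 6421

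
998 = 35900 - 34902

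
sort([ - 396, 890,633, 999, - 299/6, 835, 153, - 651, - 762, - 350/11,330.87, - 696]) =[ - 762, - 696,-651,-396, - 299/6, - 350/11, 153, 330.87, 633, 835, 890,999 ]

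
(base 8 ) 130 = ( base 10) 88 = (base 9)107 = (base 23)3J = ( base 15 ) 5D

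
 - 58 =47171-47229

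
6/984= 1/164 = 0.01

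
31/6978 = 31/6978 = 0.00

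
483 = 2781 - 2298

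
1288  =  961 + 327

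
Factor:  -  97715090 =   -  2^1*5^1 * 11^1*888319^1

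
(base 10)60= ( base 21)2i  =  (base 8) 74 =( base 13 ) 48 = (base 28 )24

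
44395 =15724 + 28671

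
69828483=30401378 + 39427105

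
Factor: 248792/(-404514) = - 548/891 = - 2^2*3^ (-4 )*11^(-1)*137^1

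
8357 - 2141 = 6216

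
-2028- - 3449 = 1421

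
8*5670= 45360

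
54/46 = 1 + 4/23 = 1.17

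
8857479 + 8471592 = 17329071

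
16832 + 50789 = 67621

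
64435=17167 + 47268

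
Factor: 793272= 2^3*3^1*33053^1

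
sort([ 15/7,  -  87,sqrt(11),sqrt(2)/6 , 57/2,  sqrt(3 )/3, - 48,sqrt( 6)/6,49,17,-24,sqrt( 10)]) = [ - 87, - 48, - 24,sqrt(2 ) /6,sqrt ( 6)/6,sqrt (3 )/3,15/7,sqrt( 10),sqrt(11),17, 57/2,49]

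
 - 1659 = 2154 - 3813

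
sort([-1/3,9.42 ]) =[ - 1/3, 9.42 ] 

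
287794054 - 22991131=264802923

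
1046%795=251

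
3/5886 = 1/1962  =  0.00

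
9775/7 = 9775/7 = 1396.43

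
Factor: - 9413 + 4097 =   -  5316 = -2^2*3^1*443^1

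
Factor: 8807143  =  199^1*44257^1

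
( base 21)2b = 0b110101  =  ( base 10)53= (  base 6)125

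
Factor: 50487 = 3^1*16829^1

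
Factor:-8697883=- 29^1*53^1 * 5659^1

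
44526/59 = 44526/59 = 754.68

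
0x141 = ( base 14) 18d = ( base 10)321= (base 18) HF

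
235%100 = 35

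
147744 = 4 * 36936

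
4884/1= 4884 =4884.00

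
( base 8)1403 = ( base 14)3d1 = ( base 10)771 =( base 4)30003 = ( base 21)1ff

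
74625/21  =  3553 + 4/7 = 3553.57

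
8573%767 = 136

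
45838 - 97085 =-51247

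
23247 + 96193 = 119440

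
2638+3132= 5770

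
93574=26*3599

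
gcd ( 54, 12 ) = 6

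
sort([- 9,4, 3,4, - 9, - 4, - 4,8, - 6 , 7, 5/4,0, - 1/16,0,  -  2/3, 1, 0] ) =[  -  9, - 9, - 6, - 4, - 4, - 2/3, - 1/16, 0, 0, 0, 1, 5/4,3,  4, 4,7,8]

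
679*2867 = 1946693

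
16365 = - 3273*(-5 )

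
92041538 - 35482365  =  56559173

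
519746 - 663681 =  - 143935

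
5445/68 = 80 + 5/68 = 80.07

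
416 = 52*8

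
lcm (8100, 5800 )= 469800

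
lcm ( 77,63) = 693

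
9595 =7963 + 1632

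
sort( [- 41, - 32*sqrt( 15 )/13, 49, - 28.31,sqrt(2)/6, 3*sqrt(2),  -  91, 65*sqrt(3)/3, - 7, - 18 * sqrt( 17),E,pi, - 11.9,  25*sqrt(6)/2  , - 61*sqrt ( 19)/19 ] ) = [ - 91, -18 * sqrt(17), - 41, - 28.31, - 61*sqrt( 19)/19, - 11.9, - 32*sqrt( 15)/13,-7, sqrt ( 2)/6,E,pi,3*sqrt ( 2), 25*sqrt(6 )/2, 65*sqrt(3)/3,49] 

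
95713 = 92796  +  2917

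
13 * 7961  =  103493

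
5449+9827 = 15276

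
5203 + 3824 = 9027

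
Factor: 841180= 2^2*5^1*137^1*307^1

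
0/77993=0 = 0.00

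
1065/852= 5/4 = 1.25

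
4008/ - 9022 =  - 2004/4511= -0.44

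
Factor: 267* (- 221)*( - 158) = 9323106 = 2^1*3^1*13^1 * 17^1 * 79^1*89^1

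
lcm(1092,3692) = 77532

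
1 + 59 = 60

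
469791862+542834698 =1012626560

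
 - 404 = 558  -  962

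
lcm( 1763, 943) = 40549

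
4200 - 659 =3541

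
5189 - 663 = 4526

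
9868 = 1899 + 7969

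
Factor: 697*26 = 2^1*13^1*  17^1*41^1 = 18122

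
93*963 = 89559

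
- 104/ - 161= 104/161 = 0.65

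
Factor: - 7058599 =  - 503^1 * 14033^1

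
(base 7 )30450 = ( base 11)5649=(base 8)16412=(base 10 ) 7434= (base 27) A59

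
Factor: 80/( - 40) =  - 2^1 =- 2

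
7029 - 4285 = 2744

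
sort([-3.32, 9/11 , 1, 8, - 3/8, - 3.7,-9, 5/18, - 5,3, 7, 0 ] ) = [-9, - 5,-3.7,  -  3.32,-3/8, 0, 5/18,9/11,1 , 3, 7, 8 ]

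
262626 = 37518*7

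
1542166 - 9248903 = - 7706737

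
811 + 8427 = 9238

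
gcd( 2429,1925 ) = 7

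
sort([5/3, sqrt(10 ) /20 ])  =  [sqrt( 10)/20,5/3]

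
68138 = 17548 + 50590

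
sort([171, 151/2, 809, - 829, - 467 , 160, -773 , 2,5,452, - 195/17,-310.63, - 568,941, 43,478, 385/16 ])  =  [ - 829, - 773, - 568, - 467, - 310.63 ,-195/17,2, 5 , 385/16,43 , 151/2, 160, 171,452,478, 809,  941]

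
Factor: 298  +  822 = 1120 =2^5*5^1*7^1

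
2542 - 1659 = 883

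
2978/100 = 1489/50 =29.78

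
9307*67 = 623569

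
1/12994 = 1/12994 = 0.00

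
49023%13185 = 9468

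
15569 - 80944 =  - 65375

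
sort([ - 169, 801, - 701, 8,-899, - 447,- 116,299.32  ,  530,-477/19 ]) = [ - 899, - 701,-447, - 169, - 116, - 477/19 , 8, 299.32, 530,801]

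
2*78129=156258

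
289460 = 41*7060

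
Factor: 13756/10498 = 38/29= 2^1*19^1 * 29^( - 1 ) 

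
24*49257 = 1182168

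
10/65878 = 5/32939 = 0.00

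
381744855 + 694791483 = 1076536338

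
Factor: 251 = 251^1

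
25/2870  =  5/574 = 0.01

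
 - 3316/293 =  - 3316/293 = -11.32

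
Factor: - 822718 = -2^1 * 13^1* 31643^1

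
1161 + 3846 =5007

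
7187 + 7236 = 14423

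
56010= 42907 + 13103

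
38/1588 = 19/794  =  0.02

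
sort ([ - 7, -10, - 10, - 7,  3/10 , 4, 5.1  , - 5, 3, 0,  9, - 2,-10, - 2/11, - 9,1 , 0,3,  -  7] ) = [-10, - 10, - 10,-9, - 7, - 7, - 7, - 5, - 2, - 2/11,  0,  0,  3/10,1,3,3,  4,5.1, 9] 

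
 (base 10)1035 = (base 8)2013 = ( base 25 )1ga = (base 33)vc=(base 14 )53d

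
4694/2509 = 4694/2509=1.87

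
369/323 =1+46/323=1.14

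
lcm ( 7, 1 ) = 7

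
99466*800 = 79572800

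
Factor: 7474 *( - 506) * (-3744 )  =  14159223936  =  2^7*3^2*11^1 * 13^1 *23^1*37^1*101^1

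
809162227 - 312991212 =496171015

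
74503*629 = 46862387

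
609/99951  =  203/33317 = 0.01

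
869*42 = 36498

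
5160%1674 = 138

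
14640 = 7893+6747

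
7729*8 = 61832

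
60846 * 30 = 1825380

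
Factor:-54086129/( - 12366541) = 11^(-1)*17^1 * 53^1 * 101^(  -  1)*11131^( - 1) * 60029^1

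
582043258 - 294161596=287881662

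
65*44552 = 2895880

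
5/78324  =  5/78324 = 0.00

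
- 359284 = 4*( - 89821) 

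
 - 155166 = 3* ( - 51722) 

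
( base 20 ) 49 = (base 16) 59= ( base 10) 89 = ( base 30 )2t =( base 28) 35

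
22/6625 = 22/6625= 0.00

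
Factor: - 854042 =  - 2^1*7^1*53^1*1151^1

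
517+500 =1017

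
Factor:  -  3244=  - 2^2*811^1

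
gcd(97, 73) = 1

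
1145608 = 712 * 1609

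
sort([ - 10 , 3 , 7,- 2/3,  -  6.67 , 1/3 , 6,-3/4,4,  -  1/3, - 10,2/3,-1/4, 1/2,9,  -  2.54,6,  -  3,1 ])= [ - 10, -10, - 6.67 , - 3, - 2.54,-3/4,  -  2/3, - 1/3,-1/4,1/3, 1/2, 2/3,1 , 3,4,6,6,7,9]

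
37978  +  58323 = 96301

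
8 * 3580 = 28640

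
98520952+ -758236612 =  - 659715660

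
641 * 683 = 437803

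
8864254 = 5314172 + 3550082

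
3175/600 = 5 + 7/24 = 5.29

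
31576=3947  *8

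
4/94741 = 4/94741= 0.00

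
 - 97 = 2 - 99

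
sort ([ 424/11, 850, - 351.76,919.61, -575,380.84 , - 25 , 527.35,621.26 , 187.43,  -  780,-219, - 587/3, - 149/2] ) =[ - 780, - 575,- 351.76,  -  219,-587/3 , - 149/2, - 25, 424/11,187.43,  380.84,527.35, 621.26,850,  919.61] 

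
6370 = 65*98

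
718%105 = 88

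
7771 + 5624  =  13395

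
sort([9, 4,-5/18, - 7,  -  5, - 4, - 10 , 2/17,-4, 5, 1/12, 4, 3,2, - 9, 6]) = [  -  10,  -  9, - 7, - 5, - 4, -4, - 5/18,1/12, 2/17, 2 , 3, 4, 4, 5, 6, 9]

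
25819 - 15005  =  10814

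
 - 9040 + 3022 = - 6018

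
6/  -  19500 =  - 1 + 3249/3250 = - 0.00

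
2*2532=5064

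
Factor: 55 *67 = 3685  =  5^1*11^1*67^1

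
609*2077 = 1264893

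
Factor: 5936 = 2^4*7^1 * 53^1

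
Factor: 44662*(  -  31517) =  - 1407612254 = - 2^1*137^1*163^1 * 31517^1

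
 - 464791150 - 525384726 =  - 990175876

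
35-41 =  - 6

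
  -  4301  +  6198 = 1897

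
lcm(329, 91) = 4277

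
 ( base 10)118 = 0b1110110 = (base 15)7d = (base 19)64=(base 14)86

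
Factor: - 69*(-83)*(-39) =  - 223353 = - 3^2*13^1*23^1*83^1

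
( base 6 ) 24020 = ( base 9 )4673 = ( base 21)7i3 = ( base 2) 110110001100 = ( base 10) 3468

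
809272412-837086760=-27814348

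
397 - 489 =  - 92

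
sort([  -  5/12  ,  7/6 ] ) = [-5/12, 7/6 ] 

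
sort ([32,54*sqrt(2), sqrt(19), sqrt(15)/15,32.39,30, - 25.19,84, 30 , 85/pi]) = [-25.19,sqrt ( 15 ) /15 , sqrt(19),85/pi,  30,30,32,32.39,54*sqrt(2), 84] 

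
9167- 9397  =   - 230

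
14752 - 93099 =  - 78347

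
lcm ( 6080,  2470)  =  79040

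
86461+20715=107176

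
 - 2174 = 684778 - 686952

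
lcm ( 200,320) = 1600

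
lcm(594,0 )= 0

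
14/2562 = 1/183= 0.01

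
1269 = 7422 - 6153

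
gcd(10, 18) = 2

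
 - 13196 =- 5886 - 7310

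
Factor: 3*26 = 78 = 2^1* 3^1* 13^1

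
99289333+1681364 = 100970697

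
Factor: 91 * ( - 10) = -910  =  - 2^1* 5^1*7^1*13^1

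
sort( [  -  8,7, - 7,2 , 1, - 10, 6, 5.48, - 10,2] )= [- 10, - 10,-8,  -  7,1,2,2,5.48 , 6,7 ] 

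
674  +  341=1015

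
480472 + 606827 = 1087299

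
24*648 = 15552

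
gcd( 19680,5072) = 16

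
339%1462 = 339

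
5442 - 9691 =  - 4249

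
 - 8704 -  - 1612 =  - 7092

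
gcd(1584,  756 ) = 36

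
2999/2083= 2999/2083 = 1.44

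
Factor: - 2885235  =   - 3^1 * 5^1*  23^1*8363^1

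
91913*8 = 735304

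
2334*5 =11670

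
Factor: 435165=3^1  *5^1*67^1*433^1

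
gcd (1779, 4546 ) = 1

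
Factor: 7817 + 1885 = 2^1*3^2  *7^2*11^1 = 9702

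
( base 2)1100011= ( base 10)99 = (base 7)201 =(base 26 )3l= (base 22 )4B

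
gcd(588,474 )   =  6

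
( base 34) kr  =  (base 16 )2c3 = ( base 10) 707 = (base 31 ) MP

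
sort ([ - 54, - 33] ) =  [ - 54,-33 ] 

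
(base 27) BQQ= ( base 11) 6632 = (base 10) 8747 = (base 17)1D49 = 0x222B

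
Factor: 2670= 2^1*3^1*5^1*89^1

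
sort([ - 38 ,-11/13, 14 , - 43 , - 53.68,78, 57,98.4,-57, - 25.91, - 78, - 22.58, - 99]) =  [ - 99, - 78, - 57, - 53.68, - 43,-38, - 25.91 ,- 22.58, - 11/13,14,57 , 78,  98.4 ] 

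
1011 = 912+99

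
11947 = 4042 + 7905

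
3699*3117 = 11529783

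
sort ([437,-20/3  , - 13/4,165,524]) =[ - 20/3, - 13/4,165, 437,524]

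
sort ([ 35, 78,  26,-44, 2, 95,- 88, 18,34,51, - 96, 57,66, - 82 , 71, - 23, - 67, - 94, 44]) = [-96,-94 ,-88, - 82, - 67,  -  44, - 23, 2 , 18, 26,34 , 35,44,  51, 57, 66, 71, 78, 95] 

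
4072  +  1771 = 5843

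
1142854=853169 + 289685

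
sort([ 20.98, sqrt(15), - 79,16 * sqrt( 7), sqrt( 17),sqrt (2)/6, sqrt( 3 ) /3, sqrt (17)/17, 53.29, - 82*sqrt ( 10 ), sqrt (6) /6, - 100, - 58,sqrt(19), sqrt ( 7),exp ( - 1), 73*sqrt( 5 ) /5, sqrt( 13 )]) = [ - 82*sqrt( 10 ), - 100, -79,  -  58,sqrt( 2 ) /6,  sqrt( 17)/17, exp ( - 1), sqrt( 6)/6,  sqrt( 3) /3, sqrt( 7) , sqrt( 13 ), sqrt( 15)  ,  sqrt( 17), sqrt( 19 ), 20.98, 73*sqrt(5 )/5, 16*sqrt( 7),53.29 ]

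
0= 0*63145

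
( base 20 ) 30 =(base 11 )55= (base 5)220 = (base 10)60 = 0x3c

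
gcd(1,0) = 1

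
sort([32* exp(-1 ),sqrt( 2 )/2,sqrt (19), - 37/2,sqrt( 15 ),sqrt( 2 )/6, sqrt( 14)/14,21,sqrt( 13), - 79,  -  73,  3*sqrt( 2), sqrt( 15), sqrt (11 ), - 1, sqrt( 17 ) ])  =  [ - 79, - 73, - 37/2, - 1, sqrt( 2 ) /6,sqrt( 14 ) /14,  sqrt( 2)/2  ,  sqrt ( 11 ),sqrt( 13), sqrt( 15 ),sqrt(15 ), sqrt ( 17), 3* sqrt ( 2 ) , sqrt( 19),32*exp(-1 ),21 ]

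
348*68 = 23664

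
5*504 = 2520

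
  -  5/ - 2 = 2 + 1/2 = 2.50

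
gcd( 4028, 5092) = 76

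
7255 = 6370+885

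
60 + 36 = 96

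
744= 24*31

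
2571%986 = 599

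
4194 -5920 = - 1726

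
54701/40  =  54701/40 = 1367.53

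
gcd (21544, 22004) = 4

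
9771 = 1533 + 8238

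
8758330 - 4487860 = 4270470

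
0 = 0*28443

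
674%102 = 62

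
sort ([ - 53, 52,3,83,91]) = [ - 53,3,52,83, 91 ]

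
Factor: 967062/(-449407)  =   - 2^1*3^1*7^(-1) * 17^1*31^( - 1 )*109^( - 1)*499^1  =  - 50898/23653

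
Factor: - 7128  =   -2^3*3^4*11^1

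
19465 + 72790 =92255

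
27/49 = 27/49=0.55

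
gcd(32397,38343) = 3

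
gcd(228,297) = 3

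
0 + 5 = 5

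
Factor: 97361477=53^1 * 1837009^1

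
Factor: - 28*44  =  -2^4*7^1*11^1 = - 1232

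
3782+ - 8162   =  -4380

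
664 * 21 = 13944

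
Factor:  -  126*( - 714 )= 89964 = 2^2*3^3*7^2*17^1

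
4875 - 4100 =775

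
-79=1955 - 2034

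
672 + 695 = 1367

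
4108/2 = 2054 = 2054.00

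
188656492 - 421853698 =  - 233197206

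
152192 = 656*232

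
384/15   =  128/5=25.60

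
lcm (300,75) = 300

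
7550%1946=1712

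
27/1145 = 27/1145 = 0.02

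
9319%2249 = 323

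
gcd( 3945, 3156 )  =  789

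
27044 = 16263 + 10781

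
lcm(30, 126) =630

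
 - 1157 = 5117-6274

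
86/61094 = 43/30547=0.00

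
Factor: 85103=85103^1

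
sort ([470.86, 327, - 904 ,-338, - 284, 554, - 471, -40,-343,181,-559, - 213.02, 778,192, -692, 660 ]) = [ - 904,-692, - 559, - 471, - 343, - 338, - 284,-213.02, - 40,181, 192,  327, 470.86, 554,660,778]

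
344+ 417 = 761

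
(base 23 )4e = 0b1101010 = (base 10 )106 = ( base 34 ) 34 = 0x6a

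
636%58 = 56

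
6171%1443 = 399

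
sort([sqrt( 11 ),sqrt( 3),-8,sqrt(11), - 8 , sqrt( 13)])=[ - 8,-8, sqrt( 3),sqrt( 11 )  ,  sqrt( 11 ),sqrt( 13)] 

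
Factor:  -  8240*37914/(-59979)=2^5* 5^1*71^1*89^1*103^1 * 19993^( - 1 ) = 104137120/19993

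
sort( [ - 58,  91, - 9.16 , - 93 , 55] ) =[-93, - 58, - 9.16, 55,91]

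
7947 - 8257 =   -  310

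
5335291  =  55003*97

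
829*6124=5076796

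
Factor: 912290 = 2^1*5^1 * 91229^1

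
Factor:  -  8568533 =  - 281^1*30493^1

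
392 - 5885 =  - 5493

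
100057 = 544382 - 444325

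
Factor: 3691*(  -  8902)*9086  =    -  298541264252 = - 2^2*7^1*11^1*59^1*3691^1*4451^1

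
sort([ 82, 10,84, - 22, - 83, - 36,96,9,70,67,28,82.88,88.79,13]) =[-83, - 36, - 22 , 9,10, 13,28,67,  70,82,82.88,  84,88.79,  96] 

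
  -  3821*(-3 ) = 11463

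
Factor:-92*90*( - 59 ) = 488520 = 2^3 * 3^2*5^1*23^1*59^1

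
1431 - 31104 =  - 29673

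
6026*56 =337456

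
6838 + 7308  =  14146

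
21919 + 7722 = 29641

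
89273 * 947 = 84541531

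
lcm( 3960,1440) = 15840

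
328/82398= 164/41199 = 0.00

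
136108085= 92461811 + 43646274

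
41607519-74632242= -33024723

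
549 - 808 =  - 259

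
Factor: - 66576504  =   - 2^3*3^1*151^1*18371^1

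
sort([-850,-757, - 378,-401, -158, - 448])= [ - 850, - 757, - 448,-401, - 378,-158 ]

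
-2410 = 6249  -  8659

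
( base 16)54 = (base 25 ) 39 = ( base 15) 59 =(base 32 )2k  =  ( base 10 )84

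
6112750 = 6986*875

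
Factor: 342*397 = 135774 = 2^1*3^2*19^1*397^1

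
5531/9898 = 5531/9898 = 0.56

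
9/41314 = 9/41314 = 0.00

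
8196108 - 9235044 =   -  1038936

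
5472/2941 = 1 + 2531/2941= 1.86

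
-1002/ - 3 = 334/1 =334.00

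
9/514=9/514 = 0.02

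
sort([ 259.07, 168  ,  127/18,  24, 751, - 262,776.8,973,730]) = [  -  262, 127/18,24,168, 259.07,730,  751,  776.8, 973]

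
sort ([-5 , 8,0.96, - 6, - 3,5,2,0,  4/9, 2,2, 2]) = [ - 6, - 5 , - 3, 0,4/9,0.96, 2, 2,  2 , 2,5, 8]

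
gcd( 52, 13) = 13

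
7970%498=2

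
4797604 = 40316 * 119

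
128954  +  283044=411998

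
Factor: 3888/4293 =48/53 = 2^4*3^1*53^(-1) 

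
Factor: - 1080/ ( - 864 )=5/4 = 2^( - 2 ) *5^1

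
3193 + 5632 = 8825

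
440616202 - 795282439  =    -  354666237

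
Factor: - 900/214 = - 2^1*3^2*5^2*107^( - 1 ) =- 450/107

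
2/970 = 1/485 = 0.00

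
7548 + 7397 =14945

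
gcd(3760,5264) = 752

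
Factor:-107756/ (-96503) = 2^2*79^1*283^( - 1) = 316/283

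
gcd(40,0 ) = 40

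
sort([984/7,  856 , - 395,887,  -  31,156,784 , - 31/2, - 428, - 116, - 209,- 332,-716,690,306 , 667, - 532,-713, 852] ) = [ - 716, - 713, - 532,-428, - 395, - 332, - 209, - 116, - 31, - 31/2, 984/7, 156, 306, 667,690,784 , 852,856, 887 ]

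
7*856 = 5992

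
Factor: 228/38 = 6 = 2^1*3^1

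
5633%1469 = 1226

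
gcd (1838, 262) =2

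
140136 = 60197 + 79939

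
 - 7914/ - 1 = 7914+ 0/1= 7914.00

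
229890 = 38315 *6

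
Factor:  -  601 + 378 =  - 223 = - 223^1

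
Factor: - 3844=  -  2^2*31^2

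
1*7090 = 7090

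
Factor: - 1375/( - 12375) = 3^( - 2) = 1/9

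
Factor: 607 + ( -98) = 509^1 = 509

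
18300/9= 6100/3= 2033.33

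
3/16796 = 3/16796 = 0.00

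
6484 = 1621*4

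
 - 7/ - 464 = 7/464 =0.02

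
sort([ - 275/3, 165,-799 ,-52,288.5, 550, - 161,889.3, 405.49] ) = [-799, - 161, - 275/3, - 52, 165,  288.5, 405.49,550, 889.3] 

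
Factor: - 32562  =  -2^1*3^5*67^1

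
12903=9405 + 3498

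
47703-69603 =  - 21900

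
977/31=977/31 = 31.52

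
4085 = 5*817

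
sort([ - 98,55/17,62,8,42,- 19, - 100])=[  -  100,-98, - 19,55/17, 8,42, 62]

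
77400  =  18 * 4300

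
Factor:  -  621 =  - 3^3*23^1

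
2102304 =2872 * 732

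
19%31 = 19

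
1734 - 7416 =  - 5682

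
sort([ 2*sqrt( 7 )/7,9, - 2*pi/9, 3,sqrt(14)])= [ - 2 * pi/9, 2* sqrt(7)/7 , 3,sqrt( 14) , 9 ]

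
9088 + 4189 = 13277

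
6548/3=2182+2/3 = 2182.67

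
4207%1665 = 877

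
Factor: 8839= 8839^1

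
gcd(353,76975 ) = 1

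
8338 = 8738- 400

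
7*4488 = 31416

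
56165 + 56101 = 112266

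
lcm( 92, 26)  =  1196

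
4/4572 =1/1143 =0.00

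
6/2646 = 1/441 = 0.00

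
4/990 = 2/495 = 0.00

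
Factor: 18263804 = 2^2* 13^1 * 59^1 * 5953^1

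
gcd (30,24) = 6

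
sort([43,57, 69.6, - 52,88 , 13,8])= [ - 52,8  ,  13,43,  57,69.6, 88]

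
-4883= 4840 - 9723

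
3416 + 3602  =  7018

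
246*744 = 183024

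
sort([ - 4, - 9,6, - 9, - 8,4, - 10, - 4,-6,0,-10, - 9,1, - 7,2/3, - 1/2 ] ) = [ - 10,-10, -9, - 9, - 9, - 8, - 7, - 6, - 4, - 4, - 1/2,0,2/3,1,4, 6 ] 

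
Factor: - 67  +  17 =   -  50 = - 2^1 * 5^2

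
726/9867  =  22/299  =  0.07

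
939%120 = 99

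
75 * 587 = 44025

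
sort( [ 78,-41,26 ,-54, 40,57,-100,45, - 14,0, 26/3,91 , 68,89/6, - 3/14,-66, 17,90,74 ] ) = [-100, - 66, - 54,  -  41,-14,-3/14,0, 26/3,89/6, 17, 26, 40,45, 57,68, 74,78,90,91 ] 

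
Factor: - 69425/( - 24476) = 2^( -2 )*5^2 * 29^( - 1 )  *211^(-1)*2777^1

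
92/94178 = 46/47089 = 0.00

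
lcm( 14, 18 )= 126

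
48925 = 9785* 5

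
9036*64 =578304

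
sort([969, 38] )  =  [ 38,  969 ] 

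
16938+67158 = 84096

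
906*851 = 771006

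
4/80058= 2/40029 = 0.00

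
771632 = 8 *96454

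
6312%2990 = 332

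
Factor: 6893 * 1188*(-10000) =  - 81888840000 = -2^6*3^3*5^4*11^1*61^1*113^1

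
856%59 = 30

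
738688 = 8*92336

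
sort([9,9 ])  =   [9,9] 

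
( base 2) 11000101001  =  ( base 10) 1577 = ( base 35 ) 1A2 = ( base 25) 2D2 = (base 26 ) 28h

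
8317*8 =66536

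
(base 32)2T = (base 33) 2R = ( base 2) 1011101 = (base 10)93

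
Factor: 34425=3^4*5^2 * 17^1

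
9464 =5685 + 3779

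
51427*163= 8382601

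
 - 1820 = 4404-6224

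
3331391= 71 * 46921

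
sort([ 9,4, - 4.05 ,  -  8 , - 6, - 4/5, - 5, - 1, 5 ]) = [ - 8, - 6, - 5, - 4.05, -1, - 4/5, 4,5,9] 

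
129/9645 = 43/3215  =  0.01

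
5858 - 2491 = 3367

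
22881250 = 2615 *8750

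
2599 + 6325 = 8924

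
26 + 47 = 73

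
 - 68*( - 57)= 3876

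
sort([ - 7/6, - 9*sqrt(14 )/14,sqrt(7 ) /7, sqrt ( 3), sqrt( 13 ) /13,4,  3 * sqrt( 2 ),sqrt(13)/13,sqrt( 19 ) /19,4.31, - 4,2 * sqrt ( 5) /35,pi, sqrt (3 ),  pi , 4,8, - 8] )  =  [ - 8,-4, - 9*sqrt( 14 ) /14,-7/6,2 * sqrt( 5)/35, sqrt( 19) /19,sqrt( 13 )/13, sqrt(13 )/13,sqrt( 7 ) /7,  sqrt( 3 ),  sqrt( 3),pi, pi,4, 4,3 * sqrt( 2),4.31,  8 ] 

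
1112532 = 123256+989276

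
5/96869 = 5/96869 = 0.00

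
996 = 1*996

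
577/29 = 19  +  26/29 = 19.90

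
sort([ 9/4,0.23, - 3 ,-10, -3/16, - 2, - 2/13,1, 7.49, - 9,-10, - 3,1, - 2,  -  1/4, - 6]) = [  -  10, - 10, - 9, - 6, - 3 , - 3,-2 , - 2, - 1/4, - 3/16,-2/13,0.23 , 1, 1, 9/4, 7.49] 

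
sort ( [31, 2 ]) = [ 2,31] 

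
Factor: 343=7^3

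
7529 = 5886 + 1643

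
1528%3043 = 1528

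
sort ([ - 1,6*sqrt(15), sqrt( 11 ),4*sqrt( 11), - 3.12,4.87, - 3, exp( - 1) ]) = [- 3.12 , - 3, - 1,exp ( - 1),sqrt( 11),4.87, 4 * sqrt( 11),6*sqrt (15 )]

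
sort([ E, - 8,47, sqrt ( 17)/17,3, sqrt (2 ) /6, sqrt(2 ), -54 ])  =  [ - 54, -8,sqrt( 2)/6 , sqrt( 17 )/17,sqrt( 2),E,3, 47]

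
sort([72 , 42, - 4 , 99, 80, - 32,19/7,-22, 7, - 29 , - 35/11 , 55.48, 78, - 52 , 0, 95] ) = [-52,-32, - 29, - 22, - 4, - 35/11  ,  0, 19/7,7, 42, 55.48,72,78,80, 95, 99] 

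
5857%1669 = 850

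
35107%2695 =72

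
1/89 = 1/89 = 0.01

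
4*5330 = 21320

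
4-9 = -5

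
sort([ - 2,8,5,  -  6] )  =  [  -  6, - 2,  5 , 8 ]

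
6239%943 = 581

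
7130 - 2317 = 4813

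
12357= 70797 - 58440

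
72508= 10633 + 61875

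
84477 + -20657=63820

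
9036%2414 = 1794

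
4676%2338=0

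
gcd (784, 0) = 784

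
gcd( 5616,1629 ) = 9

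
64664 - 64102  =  562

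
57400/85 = 11480/17 =675.29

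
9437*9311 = 87867907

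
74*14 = 1036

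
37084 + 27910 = 64994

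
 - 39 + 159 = 120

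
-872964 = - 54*16166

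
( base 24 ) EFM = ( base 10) 8446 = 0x20fe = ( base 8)20376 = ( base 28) ali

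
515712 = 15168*34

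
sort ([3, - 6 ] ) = [ - 6,3 ]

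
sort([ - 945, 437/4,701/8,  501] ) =[- 945,701/8, 437/4, 501]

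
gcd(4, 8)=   4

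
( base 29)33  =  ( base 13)6c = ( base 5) 330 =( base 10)90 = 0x5a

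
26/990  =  13/495=0.03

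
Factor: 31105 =5^1*6221^1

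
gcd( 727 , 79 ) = 1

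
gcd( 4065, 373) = 1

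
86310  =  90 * 959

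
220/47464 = 55/11866 = 0.00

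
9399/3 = 3133  =  3133.00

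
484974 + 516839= 1001813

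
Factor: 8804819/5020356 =2^( - 2) * 3^ (  -  1)*11^( - 1)*73^(-1)*211^1*521^(-1)*41729^1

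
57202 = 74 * 773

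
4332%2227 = 2105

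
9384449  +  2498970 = 11883419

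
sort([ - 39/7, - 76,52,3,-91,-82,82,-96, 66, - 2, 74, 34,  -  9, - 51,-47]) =[ -96, - 91, - 82, - 76, - 51,- 47, -9, - 39/7, -2,3,34,52,  66, 74,82]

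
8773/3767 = 8773/3767=2.33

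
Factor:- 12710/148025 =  - 2^1*5^( -1 ) * 41^1*191^ (  -  1)  =  -82/955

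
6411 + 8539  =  14950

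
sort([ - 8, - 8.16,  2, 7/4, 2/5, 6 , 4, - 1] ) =[ - 8.16, - 8,  -  1, 2/5 , 7/4, 2, 4 , 6 ]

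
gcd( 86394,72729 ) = 3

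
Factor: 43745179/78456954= 2^( - 1 )*3^( - 1) * 79^( - 1)*103^ (  -  1)*1607^( - 1 )*43745179^1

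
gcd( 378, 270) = 54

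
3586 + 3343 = 6929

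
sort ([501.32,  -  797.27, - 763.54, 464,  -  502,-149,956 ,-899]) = [ - 899, - 797.27,  -  763.54 , - 502, - 149,464, 501.32, 956]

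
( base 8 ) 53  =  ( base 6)111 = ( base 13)34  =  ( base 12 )37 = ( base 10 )43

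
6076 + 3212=9288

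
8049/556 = 8049/556 = 14.48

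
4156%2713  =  1443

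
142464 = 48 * 2968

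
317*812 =257404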